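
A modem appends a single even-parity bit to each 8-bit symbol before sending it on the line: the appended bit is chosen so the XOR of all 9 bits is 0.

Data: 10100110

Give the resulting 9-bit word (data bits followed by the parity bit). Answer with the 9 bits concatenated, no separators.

101001100

XOR of the 8 data bits: 1⊕0⊕1⊕0⊕0⊕1⊕1⊕0 = 0
Parity bit = 0 (so all 9 bits XOR to 0).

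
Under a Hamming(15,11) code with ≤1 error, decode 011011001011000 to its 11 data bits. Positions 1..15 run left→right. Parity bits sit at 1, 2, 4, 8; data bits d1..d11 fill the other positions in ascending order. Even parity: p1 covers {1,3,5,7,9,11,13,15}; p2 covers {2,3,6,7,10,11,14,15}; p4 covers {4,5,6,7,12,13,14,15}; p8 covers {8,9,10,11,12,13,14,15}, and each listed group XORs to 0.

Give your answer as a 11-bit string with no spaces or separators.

11101010000

s1 (pos 1,3,5,7,9,11,13,15): 0⊕1⊕1⊕0⊕1⊕1⊕0⊕0 = 0
s2 (pos 2,3,6,7,10,11,14,15): 1⊕1⊕1⊕0⊕0⊕1⊕0⊕0 = 0
s4 (pos 4,5,6,7,12,13,14,15): 0⊕1⊕1⊕0⊕1⊕0⊕0⊕0 = 1
s8 (pos 8,9,10,11,12,13,14,15): 0⊕1⊕0⊕1⊕1⊕0⊕0⊕0 = 1
Syndrome s8…s1 = 1100 → error at position 12.
Flip position 12: 011011001011000 → 011011001010000
Read data bits from positions 3,5,6,7,9,10,11,12,13,14,15: 11101010000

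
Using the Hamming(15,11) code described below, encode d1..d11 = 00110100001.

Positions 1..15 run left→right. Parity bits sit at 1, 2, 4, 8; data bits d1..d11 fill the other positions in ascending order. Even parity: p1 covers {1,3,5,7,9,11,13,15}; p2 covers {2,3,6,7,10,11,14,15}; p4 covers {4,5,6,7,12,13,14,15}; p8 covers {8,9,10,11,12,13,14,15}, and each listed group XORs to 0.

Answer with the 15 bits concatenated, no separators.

000101100100001

Place data at non-parity positions: p1 p2 0 p4 0 1 1 p8 0 1 0 0 0 0 1
p1 (pos 1,3,5,7,9,11,13,15): XOR of data positions = 0⊕0⊕1⊕0⊕0⊕0⊕1 = 0
p2 (pos 2,3,6,7,10,11,14,15): XOR of data positions = 0⊕1⊕1⊕1⊕0⊕0⊕1 = 0
p4 (pos 4,5,6,7,12,13,14,15): XOR of data positions = 0⊕1⊕1⊕0⊕0⊕0⊕1 = 1
p8 (pos 8,9,10,11,12,13,14,15): XOR of data positions = 0⊕1⊕0⊕0⊕0⊕0⊕1 = 0
Codeword: 000101100100001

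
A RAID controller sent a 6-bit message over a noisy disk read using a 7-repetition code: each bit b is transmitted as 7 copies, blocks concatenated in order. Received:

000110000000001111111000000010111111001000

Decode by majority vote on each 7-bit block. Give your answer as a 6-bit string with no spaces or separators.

001010

Block 1 (0001100): 2 ones → 0
Block 2 (0000000): 0 ones → 0
Block 3 (1111111): 7 ones → 1
Block 4 (0000000): 0 ones → 0
Block 5 (1011111): 6 ones → 1
Block 6 (1001000): 2 ones → 0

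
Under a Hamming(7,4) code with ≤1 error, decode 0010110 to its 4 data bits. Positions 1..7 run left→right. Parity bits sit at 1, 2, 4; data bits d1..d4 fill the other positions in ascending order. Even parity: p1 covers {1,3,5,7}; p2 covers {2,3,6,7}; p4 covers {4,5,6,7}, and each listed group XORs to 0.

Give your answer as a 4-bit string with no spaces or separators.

s1 (pos 1,3,5,7): 0⊕1⊕1⊕0 = 0
s2 (pos 2,3,6,7): 0⊕1⊕1⊕0 = 0
s4 (pos 4,5,6,7): 0⊕1⊕1⊕0 = 0
Syndrome s4…s1 = 000 → no error.
Read data bits from positions 3,5,6,7: 1110

1110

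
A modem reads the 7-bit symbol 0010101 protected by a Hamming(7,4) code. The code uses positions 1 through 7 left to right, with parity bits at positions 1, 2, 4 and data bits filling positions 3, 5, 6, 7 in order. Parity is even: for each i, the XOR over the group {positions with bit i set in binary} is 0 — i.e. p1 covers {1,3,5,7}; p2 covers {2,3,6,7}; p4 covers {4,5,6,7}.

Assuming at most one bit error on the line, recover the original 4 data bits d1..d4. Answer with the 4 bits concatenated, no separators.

s1 (pos 1,3,5,7): 0⊕1⊕1⊕1 = 1
s2 (pos 2,3,6,7): 0⊕1⊕0⊕1 = 0
s4 (pos 4,5,6,7): 0⊕1⊕0⊕1 = 0
Syndrome s4…s1 = 001 → error at position 1.
Flip position 1: 0010101 → 1010101
Read data bits from positions 3,5,6,7: 1101

1101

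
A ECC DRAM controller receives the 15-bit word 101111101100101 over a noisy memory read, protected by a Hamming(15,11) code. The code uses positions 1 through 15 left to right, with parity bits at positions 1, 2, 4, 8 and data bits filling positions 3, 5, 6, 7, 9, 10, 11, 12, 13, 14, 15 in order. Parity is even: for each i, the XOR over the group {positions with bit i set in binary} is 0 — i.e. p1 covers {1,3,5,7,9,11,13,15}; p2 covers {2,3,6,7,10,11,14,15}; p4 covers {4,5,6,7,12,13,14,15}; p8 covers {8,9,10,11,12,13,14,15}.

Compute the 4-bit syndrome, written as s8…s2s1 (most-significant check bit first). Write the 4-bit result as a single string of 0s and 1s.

s1 (pos 1,3,5,7,9,11,13,15): 1⊕1⊕1⊕1⊕1⊕0⊕1⊕1 = 1
s2 (pos 2,3,6,7,10,11,14,15): 0⊕1⊕1⊕1⊕1⊕0⊕0⊕1 = 1
s4 (pos 4,5,6,7,12,13,14,15): 1⊕1⊕1⊕1⊕0⊕1⊕0⊕1 = 0
s8 (pos 8,9,10,11,12,13,14,15): 0⊕1⊕1⊕0⊕0⊕1⊕0⊕1 = 0
Syndrome s8…s1 = 0011 → error at position 3.

0011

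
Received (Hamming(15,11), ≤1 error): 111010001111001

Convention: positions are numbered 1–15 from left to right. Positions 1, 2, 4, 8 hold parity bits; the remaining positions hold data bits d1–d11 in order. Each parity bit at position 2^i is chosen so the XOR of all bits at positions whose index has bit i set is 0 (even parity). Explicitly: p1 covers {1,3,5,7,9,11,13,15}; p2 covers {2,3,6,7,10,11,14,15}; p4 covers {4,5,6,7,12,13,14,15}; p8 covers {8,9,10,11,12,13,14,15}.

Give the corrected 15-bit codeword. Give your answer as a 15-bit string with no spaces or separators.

s1 (pos 1,3,5,7,9,11,13,15): 1⊕1⊕1⊕0⊕1⊕1⊕0⊕1 = 0
s2 (pos 2,3,6,7,10,11,14,15): 1⊕1⊕0⊕0⊕1⊕1⊕0⊕1 = 1
s4 (pos 4,5,6,7,12,13,14,15): 0⊕1⊕0⊕0⊕1⊕0⊕0⊕1 = 1
s8 (pos 8,9,10,11,12,13,14,15): 0⊕1⊕1⊕1⊕1⊕0⊕0⊕1 = 1
Syndrome s8…s1 = 1110 → error at position 14.
Flip position 14: 111010001111001 → 111010001111011

111010001111011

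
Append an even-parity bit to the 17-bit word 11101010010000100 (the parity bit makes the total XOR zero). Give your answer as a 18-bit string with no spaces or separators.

111010100100001001

XOR of the 17 data bits: 1⊕1⊕1⊕0⊕1⊕0⊕1⊕0⊕0⊕1⊕0⊕0⊕0⊕0⊕1⊕0⊕0 = 1
Parity bit = 1 (so all 18 bits XOR to 0).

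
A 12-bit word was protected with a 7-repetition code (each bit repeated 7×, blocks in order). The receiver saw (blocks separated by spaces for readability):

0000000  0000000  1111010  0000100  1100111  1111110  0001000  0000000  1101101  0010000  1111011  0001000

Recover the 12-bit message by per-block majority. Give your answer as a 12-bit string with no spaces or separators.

Block 1 (0000000): 0 ones → 0
Block 2 (0000000): 0 ones → 0
Block 3 (1111010): 5 ones → 1
Block 4 (0000100): 1 one → 0
Block 5 (1100111): 5 ones → 1
Block 6 (1111110): 6 ones → 1
Block 7 (0001000): 1 one → 0
Block 8 (0000000): 0 ones → 0
Block 9 (1101101): 5 ones → 1
Block 10 (0010000): 1 one → 0
Block 11 (1111011): 6 ones → 1
Block 12 (0001000): 1 one → 0

001011001010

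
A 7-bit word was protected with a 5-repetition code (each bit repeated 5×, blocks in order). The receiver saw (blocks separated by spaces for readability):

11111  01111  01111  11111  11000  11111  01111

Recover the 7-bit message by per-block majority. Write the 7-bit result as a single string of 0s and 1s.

Block 1 (11111): 5 ones → 1
Block 2 (01111): 4 ones → 1
Block 3 (01111): 4 ones → 1
Block 4 (11111): 5 ones → 1
Block 5 (11000): 2 ones → 0
Block 6 (11111): 5 ones → 1
Block 7 (01111): 4 ones → 1

1111011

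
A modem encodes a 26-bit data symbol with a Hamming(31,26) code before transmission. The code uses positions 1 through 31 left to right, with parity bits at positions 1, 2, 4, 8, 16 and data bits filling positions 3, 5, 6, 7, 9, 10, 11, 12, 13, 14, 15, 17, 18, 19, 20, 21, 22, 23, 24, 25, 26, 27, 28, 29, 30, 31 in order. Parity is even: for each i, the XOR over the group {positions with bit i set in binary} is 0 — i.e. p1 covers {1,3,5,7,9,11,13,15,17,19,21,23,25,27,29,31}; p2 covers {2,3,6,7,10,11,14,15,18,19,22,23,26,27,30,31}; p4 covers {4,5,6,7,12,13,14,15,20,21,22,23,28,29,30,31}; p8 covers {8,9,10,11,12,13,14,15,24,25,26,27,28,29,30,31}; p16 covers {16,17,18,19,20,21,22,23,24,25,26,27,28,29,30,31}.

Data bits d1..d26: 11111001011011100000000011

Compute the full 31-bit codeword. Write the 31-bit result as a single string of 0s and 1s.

1111111010010111011100000000011

Place data at non-parity positions: p1 p2 1 p4 1 1 1 p8 1 0 0 1 0 1 1 p16 0 1 1 1 0 0 0 0 0 0 0 0 0 1 1
p1 (pos 1,3,5,7,9,11,13,15,17,19,21,23,25,27,29,31): XOR of data positions = 1⊕1⊕1⊕1⊕0⊕0⊕1⊕0⊕1⊕0⊕0⊕0⊕0⊕0⊕1 = 1
p2 (pos 2,3,6,7,10,11,14,15,18,19,22,23,26,27,30,31): XOR of data positions = 1⊕1⊕1⊕0⊕0⊕1⊕1⊕1⊕1⊕0⊕0⊕0⊕0⊕1⊕1 = 1
p4 (pos 4,5,6,7,12,13,14,15,20,21,22,23,28,29,30,31): XOR of data positions = 1⊕1⊕1⊕1⊕0⊕1⊕1⊕1⊕0⊕0⊕0⊕0⊕0⊕1⊕1 = 1
p8 (pos 8,9,10,11,12,13,14,15,24,25,26,27,28,29,30,31): XOR of data positions = 1⊕0⊕0⊕1⊕0⊕1⊕1⊕0⊕0⊕0⊕0⊕0⊕0⊕1⊕1 = 0
p16 (pos 16,17,18,19,20,21,22,23,24,25,26,27,28,29,30,31): XOR of data positions = 0⊕1⊕1⊕1⊕0⊕0⊕0⊕0⊕0⊕0⊕0⊕0⊕0⊕1⊕1 = 1
Codeword: 1111111010010111011100000000011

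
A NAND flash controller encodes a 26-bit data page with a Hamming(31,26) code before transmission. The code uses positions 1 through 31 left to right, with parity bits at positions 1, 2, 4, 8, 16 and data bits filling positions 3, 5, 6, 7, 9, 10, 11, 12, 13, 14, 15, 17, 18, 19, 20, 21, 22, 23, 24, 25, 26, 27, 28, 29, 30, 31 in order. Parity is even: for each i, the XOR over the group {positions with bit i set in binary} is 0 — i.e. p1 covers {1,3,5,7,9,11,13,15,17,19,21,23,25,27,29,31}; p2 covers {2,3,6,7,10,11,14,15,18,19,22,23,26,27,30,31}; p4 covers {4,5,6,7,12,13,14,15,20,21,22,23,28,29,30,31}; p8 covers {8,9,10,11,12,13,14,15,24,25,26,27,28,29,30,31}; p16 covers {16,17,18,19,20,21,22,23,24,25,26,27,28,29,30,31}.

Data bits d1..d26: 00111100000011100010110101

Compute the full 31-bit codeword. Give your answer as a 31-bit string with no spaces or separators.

Place data at non-parity positions: p1 p2 0 p4 0 1 1 p8 1 1 0 0 0 0 0 p16 0 1 1 1 0 0 0 1 0 1 1 0 1 0 1
p1 (pos 1,3,5,7,9,11,13,15,17,19,21,23,25,27,29,31): XOR of data positions = 0⊕0⊕1⊕1⊕0⊕0⊕0⊕0⊕1⊕0⊕0⊕0⊕1⊕1⊕1 = 0
p2 (pos 2,3,6,7,10,11,14,15,18,19,22,23,26,27,30,31): XOR of data positions = 0⊕1⊕1⊕1⊕0⊕0⊕0⊕1⊕1⊕0⊕0⊕1⊕1⊕0⊕1 = 0
p4 (pos 4,5,6,7,12,13,14,15,20,21,22,23,28,29,30,31): XOR of data positions = 0⊕1⊕1⊕0⊕0⊕0⊕0⊕1⊕0⊕0⊕0⊕0⊕1⊕0⊕1 = 1
p8 (pos 8,9,10,11,12,13,14,15,24,25,26,27,28,29,30,31): XOR of data positions = 1⊕1⊕0⊕0⊕0⊕0⊕0⊕1⊕0⊕1⊕1⊕0⊕1⊕0⊕1 = 1
p16 (pos 16,17,18,19,20,21,22,23,24,25,26,27,28,29,30,31): XOR of data positions = 0⊕1⊕1⊕1⊕0⊕0⊕0⊕1⊕0⊕1⊕1⊕0⊕1⊕0⊕1 = 0
Codeword: 0001011111000000011100010110101

0001011111000000011100010110101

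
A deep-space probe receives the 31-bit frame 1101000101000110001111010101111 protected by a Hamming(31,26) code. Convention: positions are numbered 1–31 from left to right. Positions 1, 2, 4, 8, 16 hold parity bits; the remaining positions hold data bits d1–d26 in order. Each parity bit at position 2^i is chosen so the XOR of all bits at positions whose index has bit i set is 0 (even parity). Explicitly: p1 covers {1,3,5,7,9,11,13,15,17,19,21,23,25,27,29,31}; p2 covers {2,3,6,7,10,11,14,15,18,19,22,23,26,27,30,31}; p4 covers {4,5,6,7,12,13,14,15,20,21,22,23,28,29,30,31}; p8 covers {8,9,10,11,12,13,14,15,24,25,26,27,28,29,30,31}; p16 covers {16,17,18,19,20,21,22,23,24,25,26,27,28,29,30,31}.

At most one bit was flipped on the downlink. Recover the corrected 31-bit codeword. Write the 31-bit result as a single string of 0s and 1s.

s1 (pos 1,3,5,7,9,11,13,15,17,19,21,23,25,27,29,31): 1⊕0⊕0⊕0⊕0⊕0⊕0⊕1⊕0⊕1⊕1⊕0⊕0⊕0⊕1⊕1 = 0
s2 (pos 2,3,6,7,10,11,14,15,18,19,22,23,26,27,30,31): 1⊕0⊕0⊕0⊕1⊕0⊕1⊕1⊕0⊕1⊕1⊕0⊕1⊕0⊕1⊕1 = 1
s4 (pos 4,5,6,7,12,13,14,15,20,21,22,23,28,29,30,31): 1⊕0⊕0⊕0⊕0⊕0⊕1⊕1⊕1⊕1⊕1⊕0⊕1⊕1⊕1⊕1 = 0
s8 (pos 8,9,10,11,12,13,14,15,24,25,26,27,28,29,30,31): 1⊕0⊕1⊕0⊕0⊕0⊕1⊕1⊕1⊕0⊕1⊕0⊕1⊕1⊕1⊕1 = 0
s16 (pos 16,17,18,19,20,21,22,23,24,25,26,27,28,29,30,31): 0⊕0⊕0⊕1⊕1⊕1⊕1⊕0⊕1⊕0⊕1⊕0⊕1⊕1⊕1⊕1 = 0
Syndrome s16…s1 = 00010 → error at position 2.
Flip position 2: 1101000101000110001111010101111 → 1001000101000110001111010101111

1001000101000110001111010101111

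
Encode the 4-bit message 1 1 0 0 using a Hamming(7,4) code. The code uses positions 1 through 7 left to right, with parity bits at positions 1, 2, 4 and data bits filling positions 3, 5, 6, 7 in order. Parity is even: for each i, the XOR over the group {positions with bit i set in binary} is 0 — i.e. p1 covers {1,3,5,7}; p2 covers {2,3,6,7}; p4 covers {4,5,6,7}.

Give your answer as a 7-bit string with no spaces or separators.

Place data at non-parity positions: p1 p2 1 p4 1 0 0
p1 (pos 1,3,5,7): XOR of data positions = 1⊕1⊕0 = 0
p2 (pos 2,3,6,7): XOR of data positions = 1⊕0⊕0 = 1
p4 (pos 4,5,6,7): XOR of data positions = 1⊕0⊕0 = 1
Codeword: 0111100

0111100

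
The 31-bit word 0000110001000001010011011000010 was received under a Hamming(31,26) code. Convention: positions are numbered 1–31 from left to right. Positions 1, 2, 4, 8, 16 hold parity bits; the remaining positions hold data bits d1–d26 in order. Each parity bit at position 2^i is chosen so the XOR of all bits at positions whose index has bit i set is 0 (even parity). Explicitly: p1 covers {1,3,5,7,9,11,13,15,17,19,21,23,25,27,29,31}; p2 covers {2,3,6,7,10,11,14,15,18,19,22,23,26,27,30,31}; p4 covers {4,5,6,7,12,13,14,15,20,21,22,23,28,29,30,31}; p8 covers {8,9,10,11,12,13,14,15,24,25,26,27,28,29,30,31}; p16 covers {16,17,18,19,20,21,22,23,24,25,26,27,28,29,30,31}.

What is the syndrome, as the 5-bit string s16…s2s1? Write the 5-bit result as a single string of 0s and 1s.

10111

s1 (pos 1,3,5,7,9,11,13,15,17,19,21,23,25,27,29,31): 0⊕0⊕1⊕0⊕0⊕0⊕0⊕0⊕0⊕0⊕1⊕0⊕1⊕0⊕0⊕0 = 1
s2 (pos 2,3,6,7,10,11,14,15,18,19,22,23,26,27,30,31): 0⊕0⊕1⊕0⊕1⊕0⊕0⊕0⊕1⊕0⊕1⊕0⊕0⊕0⊕1⊕0 = 1
s4 (pos 4,5,6,7,12,13,14,15,20,21,22,23,28,29,30,31): 0⊕1⊕1⊕0⊕0⊕0⊕0⊕0⊕0⊕1⊕1⊕0⊕0⊕0⊕1⊕0 = 1
s8 (pos 8,9,10,11,12,13,14,15,24,25,26,27,28,29,30,31): 0⊕0⊕1⊕0⊕0⊕0⊕0⊕0⊕1⊕1⊕0⊕0⊕0⊕0⊕1⊕0 = 0
s16 (pos 16,17,18,19,20,21,22,23,24,25,26,27,28,29,30,31): 1⊕0⊕1⊕0⊕0⊕1⊕1⊕0⊕1⊕1⊕0⊕0⊕0⊕0⊕1⊕0 = 1
Syndrome s16…s1 = 10111 → error at position 23.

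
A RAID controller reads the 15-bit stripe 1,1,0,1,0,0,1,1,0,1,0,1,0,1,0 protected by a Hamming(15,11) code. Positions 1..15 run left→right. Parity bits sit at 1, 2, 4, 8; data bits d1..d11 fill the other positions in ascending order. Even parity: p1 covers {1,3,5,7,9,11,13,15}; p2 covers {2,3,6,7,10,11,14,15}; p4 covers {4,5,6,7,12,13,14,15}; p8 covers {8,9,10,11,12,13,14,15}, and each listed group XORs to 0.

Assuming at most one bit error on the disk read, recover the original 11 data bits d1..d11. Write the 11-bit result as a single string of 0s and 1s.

s1 (pos 1,3,5,7,9,11,13,15): 1⊕0⊕0⊕1⊕0⊕0⊕0⊕0 = 0
s2 (pos 2,3,6,7,10,11,14,15): 1⊕0⊕0⊕1⊕1⊕0⊕1⊕0 = 0
s4 (pos 4,5,6,7,12,13,14,15): 1⊕0⊕0⊕1⊕1⊕0⊕1⊕0 = 0
s8 (pos 8,9,10,11,12,13,14,15): 1⊕0⊕1⊕0⊕1⊕0⊕1⊕0 = 0
Syndrome s8…s1 = 0000 → no error.
Read data bits from positions 3,5,6,7,9,10,11,12,13,14,15: 00010101010

00010101010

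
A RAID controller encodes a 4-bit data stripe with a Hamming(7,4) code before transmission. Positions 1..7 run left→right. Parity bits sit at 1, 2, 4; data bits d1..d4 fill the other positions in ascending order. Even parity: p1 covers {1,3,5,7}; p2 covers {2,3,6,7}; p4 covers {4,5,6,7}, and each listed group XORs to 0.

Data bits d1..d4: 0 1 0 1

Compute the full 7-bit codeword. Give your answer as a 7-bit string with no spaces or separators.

0100101

Place data at non-parity positions: p1 p2 0 p4 1 0 1
p1 (pos 1,3,5,7): XOR of data positions = 0⊕1⊕1 = 0
p2 (pos 2,3,6,7): XOR of data positions = 0⊕0⊕1 = 1
p4 (pos 4,5,6,7): XOR of data positions = 1⊕0⊕1 = 0
Codeword: 0100101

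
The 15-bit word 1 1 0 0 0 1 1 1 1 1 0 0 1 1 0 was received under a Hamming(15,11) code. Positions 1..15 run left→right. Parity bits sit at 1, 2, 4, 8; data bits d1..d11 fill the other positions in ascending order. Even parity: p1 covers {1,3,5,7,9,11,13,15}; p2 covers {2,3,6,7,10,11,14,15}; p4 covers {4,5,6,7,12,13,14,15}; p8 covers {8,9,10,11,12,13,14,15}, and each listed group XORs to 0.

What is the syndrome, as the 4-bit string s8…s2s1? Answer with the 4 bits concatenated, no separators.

s1 (pos 1,3,5,7,9,11,13,15): 1⊕0⊕0⊕1⊕1⊕0⊕1⊕0 = 0
s2 (pos 2,3,6,7,10,11,14,15): 1⊕0⊕1⊕1⊕1⊕0⊕1⊕0 = 1
s4 (pos 4,5,6,7,12,13,14,15): 0⊕0⊕1⊕1⊕0⊕1⊕1⊕0 = 0
s8 (pos 8,9,10,11,12,13,14,15): 1⊕1⊕1⊕0⊕0⊕1⊕1⊕0 = 1
Syndrome s8…s1 = 1010 → error at position 10.

1010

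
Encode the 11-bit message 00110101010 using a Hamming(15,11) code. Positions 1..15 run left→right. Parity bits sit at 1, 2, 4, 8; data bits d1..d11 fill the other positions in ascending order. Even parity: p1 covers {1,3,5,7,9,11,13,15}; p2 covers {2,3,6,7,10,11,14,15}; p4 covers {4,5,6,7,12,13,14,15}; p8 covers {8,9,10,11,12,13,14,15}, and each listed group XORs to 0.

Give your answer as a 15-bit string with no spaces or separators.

Place data at non-parity positions: p1 p2 0 p4 0 1 1 p8 0 1 0 1 0 1 0
p1 (pos 1,3,5,7,9,11,13,15): XOR of data positions = 0⊕0⊕1⊕0⊕0⊕0⊕0 = 1
p2 (pos 2,3,6,7,10,11,14,15): XOR of data positions = 0⊕1⊕1⊕1⊕0⊕1⊕0 = 0
p4 (pos 4,5,6,7,12,13,14,15): XOR of data positions = 0⊕1⊕1⊕1⊕0⊕1⊕0 = 0
p8 (pos 8,9,10,11,12,13,14,15): XOR of data positions = 0⊕1⊕0⊕1⊕0⊕1⊕0 = 1
Codeword: 100001110101010

100001110101010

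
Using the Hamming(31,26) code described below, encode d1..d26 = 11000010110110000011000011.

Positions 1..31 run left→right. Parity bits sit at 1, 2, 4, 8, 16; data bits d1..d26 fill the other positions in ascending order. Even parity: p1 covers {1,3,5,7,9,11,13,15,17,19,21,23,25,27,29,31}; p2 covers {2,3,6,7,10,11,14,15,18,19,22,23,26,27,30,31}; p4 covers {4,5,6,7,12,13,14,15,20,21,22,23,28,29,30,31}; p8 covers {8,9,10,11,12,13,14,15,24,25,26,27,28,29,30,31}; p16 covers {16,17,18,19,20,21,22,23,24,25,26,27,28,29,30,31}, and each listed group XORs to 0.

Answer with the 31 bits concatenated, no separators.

1011100100101100110000011000011

Place data at non-parity positions: p1 p2 1 p4 1 0 0 p8 0 0 1 0 1 1 0 p16 1 1 0 0 0 0 0 1 1 0 0 0 0 1 1
p1 (pos 1,3,5,7,9,11,13,15,17,19,21,23,25,27,29,31): XOR of data positions = 1⊕1⊕0⊕0⊕1⊕1⊕0⊕1⊕0⊕0⊕0⊕1⊕0⊕0⊕1 = 1
p2 (pos 2,3,6,7,10,11,14,15,18,19,22,23,26,27,30,31): XOR of data positions = 1⊕0⊕0⊕0⊕1⊕1⊕0⊕1⊕0⊕0⊕0⊕0⊕0⊕1⊕1 = 0
p4 (pos 4,5,6,7,12,13,14,15,20,21,22,23,28,29,30,31): XOR of data positions = 1⊕0⊕0⊕0⊕1⊕1⊕0⊕0⊕0⊕0⊕0⊕0⊕0⊕1⊕1 = 1
p8 (pos 8,9,10,11,12,13,14,15,24,25,26,27,28,29,30,31): XOR of data positions = 0⊕0⊕1⊕0⊕1⊕1⊕0⊕1⊕1⊕0⊕0⊕0⊕0⊕1⊕1 = 1
p16 (pos 16,17,18,19,20,21,22,23,24,25,26,27,28,29,30,31): XOR of data positions = 1⊕1⊕0⊕0⊕0⊕0⊕0⊕1⊕1⊕0⊕0⊕0⊕0⊕1⊕1 = 0
Codeword: 1011100100101100110000011000011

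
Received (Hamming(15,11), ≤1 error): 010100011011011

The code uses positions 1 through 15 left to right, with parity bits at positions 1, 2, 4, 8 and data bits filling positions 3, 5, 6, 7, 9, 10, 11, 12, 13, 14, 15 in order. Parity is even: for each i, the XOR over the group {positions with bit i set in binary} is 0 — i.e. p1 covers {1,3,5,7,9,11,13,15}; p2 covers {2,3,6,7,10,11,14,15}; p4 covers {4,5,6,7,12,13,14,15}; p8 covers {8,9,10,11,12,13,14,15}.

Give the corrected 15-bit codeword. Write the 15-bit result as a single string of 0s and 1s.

s1 (pos 1,3,5,7,9,11,13,15): 0⊕0⊕0⊕0⊕1⊕1⊕0⊕1 = 1
s2 (pos 2,3,6,7,10,11,14,15): 1⊕0⊕0⊕0⊕0⊕1⊕1⊕1 = 0
s4 (pos 4,5,6,7,12,13,14,15): 1⊕0⊕0⊕0⊕1⊕0⊕1⊕1 = 0
s8 (pos 8,9,10,11,12,13,14,15): 1⊕1⊕0⊕1⊕1⊕0⊕1⊕1 = 0
Syndrome s8…s1 = 0001 → error at position 1.
Flip position 1: 010100011011011 → 110100011011011

110100011011011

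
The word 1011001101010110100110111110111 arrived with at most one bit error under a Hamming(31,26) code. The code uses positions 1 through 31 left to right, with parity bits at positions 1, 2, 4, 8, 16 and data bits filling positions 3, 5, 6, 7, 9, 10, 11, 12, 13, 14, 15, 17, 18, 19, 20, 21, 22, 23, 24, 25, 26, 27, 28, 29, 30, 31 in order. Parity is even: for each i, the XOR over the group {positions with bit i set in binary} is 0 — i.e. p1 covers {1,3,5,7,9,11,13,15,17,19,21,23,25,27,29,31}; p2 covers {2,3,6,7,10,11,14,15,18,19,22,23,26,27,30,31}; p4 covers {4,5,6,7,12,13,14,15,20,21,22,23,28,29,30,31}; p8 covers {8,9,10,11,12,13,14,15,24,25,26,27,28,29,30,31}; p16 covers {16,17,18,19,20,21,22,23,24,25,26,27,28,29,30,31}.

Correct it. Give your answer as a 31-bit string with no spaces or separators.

1011001101010110100100111110111

s1 (pos 1,3,5,7,9,11,13,15,17,19,21,23,25,27,29,31): 1⊕1⊕0⊕1⊕0⊕0⊕0⊕1⊕1⊕0⊕1⊕1⊕1⊕1⊕1⊕1 = 1
s2 (pos 2,3,6,7,10,11,14,15,18,19,22,23,26,27,30,31): 0⊕1⊕0⊕1⊕1⊕0⊕1⊕1⊕0⊕0⊕0⊕1⊕1⊕1⊕1⊕1 = 0
s4 (pos 4,5,6,7,12,13,14,15,20,21,22,23,28,29,30,31): 1⊕0⊕0⊕1⊕1⊕0⊕1⊕1⊕1⊕1⊕0⊕1⊕0⊕1⊕1⊕1 = 1
s8 (pos 8,9,10,11,12,13,14,15,24,25,26,27,28,29,30,31): 1⊕0⊕1⊕0⊕1⊕0⊕1⊕1⊕1⊕1⊕1⊕1⊕0⊕1⊕1⊕1 = 0
s16 (pos 16,17,18,19,20,21,22,23,24,25,26,27,28,29,30,31): 0⊕1⊕0⊕0⊕1⊕1⊕0⊕1⊕1⊕1⊕1⊕1⊕0⊕1⊕1⊕1 = 1
Syndrome s16…s1 = 10101 → error at position 21.
Flip position 21: 1011001101010110100110111110111 → 1011001101010110100100111110111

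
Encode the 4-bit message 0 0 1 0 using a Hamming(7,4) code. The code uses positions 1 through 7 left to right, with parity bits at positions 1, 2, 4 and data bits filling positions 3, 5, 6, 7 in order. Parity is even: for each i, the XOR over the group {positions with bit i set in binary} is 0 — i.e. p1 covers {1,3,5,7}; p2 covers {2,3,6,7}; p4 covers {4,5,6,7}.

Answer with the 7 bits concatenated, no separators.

0101010

Place data at non-parity positions: p1 p2 0 p4 0 1 0
p1 (pos 1,3,5,7): XOR of data positions = 0⊕0⊕0 = 0
p2 (pos 2,3,6,7): XOR of data positions = 0⊕1⊕0 = 1
p4 (pos 4,5,6,7): XOR of data positions = 0⊕1⊕0 = 1
Codeword: 0101010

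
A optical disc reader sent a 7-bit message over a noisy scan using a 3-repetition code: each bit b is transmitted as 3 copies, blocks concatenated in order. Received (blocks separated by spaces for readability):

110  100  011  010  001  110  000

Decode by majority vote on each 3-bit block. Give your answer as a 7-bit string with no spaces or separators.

Block 1 (110): 2 ones → 1
Block 2 (100): 1 one → 0
Block 3 (011): 2 ones → 1
Block 4 (010): 1 one → 0
Block 5 (001): 1 one → 0
Block 6 (110): 2 ones → 1
Block 7 (000): 0 ones → 0

1010010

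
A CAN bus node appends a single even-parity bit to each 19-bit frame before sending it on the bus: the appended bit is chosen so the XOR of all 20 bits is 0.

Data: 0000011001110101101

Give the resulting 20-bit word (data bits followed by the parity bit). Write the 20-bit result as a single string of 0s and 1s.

00000110011101011011

XOR of the 19 data bits: 0⊕0⊕0⊕0⊕0⊕1⊕1⊕0⊕0⊕1⊕1⊕1⊕0⊕1⊕0⊕1⊕1⊕0⊕1 = 1
Parity bit = 1 (so all 20 bits XOR to 0).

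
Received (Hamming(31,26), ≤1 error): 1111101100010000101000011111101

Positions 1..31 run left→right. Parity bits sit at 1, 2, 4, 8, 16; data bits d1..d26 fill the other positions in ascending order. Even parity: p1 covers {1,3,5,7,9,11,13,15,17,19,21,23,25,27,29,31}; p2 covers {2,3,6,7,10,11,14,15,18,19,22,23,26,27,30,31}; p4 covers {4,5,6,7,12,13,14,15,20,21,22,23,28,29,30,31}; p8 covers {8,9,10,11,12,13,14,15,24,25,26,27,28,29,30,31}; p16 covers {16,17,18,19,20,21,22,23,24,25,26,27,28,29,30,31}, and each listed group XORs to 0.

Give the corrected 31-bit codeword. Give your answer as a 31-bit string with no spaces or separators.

s1 (pos 1,3,5,7,9,11,13,15,17,19,21,23,25,27,29,31): 1⊕1⊕1⊕1⊕0⊕0⊕0⊕0⊕1⊕1⊕0⊕0⊕1⊕1⊕1⊕1 = 0
s2 (pos 2,3,6,7,10,11,14,15,18,19,22,23,26,27,30,31): 1⊕1⊕0⊕1⊕0⊕0⊕0⊕0⊕0⊕1⊕0⊕0⊕1⊕1⊕0⊕1 = 1
s4 (pos 4,5,6,7,12,13,14,15,20,21,22,23,28,29,30,31): 1⊕1⊕0⊕1⊕1⊕0⊕0⊕0⊕0⊕0⊕0⊕0⊕1⊕1⊕0⊕1 = 1
s8 (pos 8,9,10,11,12,13,14,15,24,25,26,27,28,29,30,31): 1⊕0⊕0⊕0⊕1⊕0⊕0⊕0⊕1⊕1⊕1⊕1⊕1⊕1⊕0⊕1 = 1
s16 (pos 16,17,18,19,20,21,22,23,24,25,26,27,28,29,30,31): 0⊕1⊕0⊕1⊕0⊕0⊕0⊕0⊕1⊕1⊕1⊕1⊕1⊕1⊕0⊕1 = 1
Syndrome s16…s1 = 11110 → error at position 30.
Flip position 30: 1111101100010000101000011111101 → 1111101100010000101000011111111

1111101100010000101000011111111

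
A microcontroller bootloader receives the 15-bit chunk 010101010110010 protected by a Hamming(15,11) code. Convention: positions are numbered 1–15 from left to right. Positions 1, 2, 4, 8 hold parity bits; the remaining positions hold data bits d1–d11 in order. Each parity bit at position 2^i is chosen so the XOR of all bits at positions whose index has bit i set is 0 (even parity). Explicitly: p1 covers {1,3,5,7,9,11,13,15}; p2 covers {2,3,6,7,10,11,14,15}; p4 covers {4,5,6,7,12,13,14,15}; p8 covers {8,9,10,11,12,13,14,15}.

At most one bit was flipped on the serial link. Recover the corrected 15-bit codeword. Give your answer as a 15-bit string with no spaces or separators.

s1 (pos 1,3,5,7,9,11,13,15): 0⊕0⊕0⊕0⊕0⊕1⊕0⊕0 = 1
s2 (pos 2,3,6,7,10,11,14,15): 1⊕0⊕1⊕0⊕1⊕1⊕1⊕0 = 1
s4 (pos 4,5,6,7,12,13,14,15): 1⊕0⊕1⊕0⊕0⊕0⊕1⊕0 = 1
s8 (pos 8,9,10,11,12,13,14,15): 1⊕0⊕1⊕1⊕0⊕0⊕1⊕0 = 0
Syndrome s8…s1 = 0111 → error at position 7.
Flip position 7: 010101010110010 → 010101110110010

010101110110010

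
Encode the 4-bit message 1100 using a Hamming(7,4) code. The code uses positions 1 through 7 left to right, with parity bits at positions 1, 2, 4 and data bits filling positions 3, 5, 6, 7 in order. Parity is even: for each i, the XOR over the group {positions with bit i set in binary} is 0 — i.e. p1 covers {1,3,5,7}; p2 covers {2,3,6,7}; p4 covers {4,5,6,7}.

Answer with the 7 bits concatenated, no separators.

Place data at non-parity positions: p1 p2 1 p4 1 0 0
p1 (pos 1,3,5,7): XOR of data positions = 1⊕1⊕0 = 0
p2 (pos 2,3,6,7): XOR of data positions = 1⊕0⊕0 = 1
p4 (pos 4,5,6,7): XOR of data positions = 1⊕0⊕0 = 1
Codeword: 0111100

0111100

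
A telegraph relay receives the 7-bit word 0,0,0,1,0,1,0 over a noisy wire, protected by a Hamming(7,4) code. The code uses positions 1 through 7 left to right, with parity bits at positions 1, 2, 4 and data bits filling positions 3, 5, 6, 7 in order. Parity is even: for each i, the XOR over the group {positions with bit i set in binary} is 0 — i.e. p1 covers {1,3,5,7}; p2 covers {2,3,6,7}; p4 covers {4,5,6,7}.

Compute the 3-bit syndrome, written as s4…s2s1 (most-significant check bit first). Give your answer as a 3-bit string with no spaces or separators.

s1 (pos 1,3,5,7): 0⊕0⊕0⊕0 = 0
s2 (pos 2,3,6,7): 0⊕0⊕1⊕0 = 1
s4 (pos 4,5,6,7): 1⊕0⊕1⊕0 = 0
Syndrome s4…s1 = 010 → error at position 2.

010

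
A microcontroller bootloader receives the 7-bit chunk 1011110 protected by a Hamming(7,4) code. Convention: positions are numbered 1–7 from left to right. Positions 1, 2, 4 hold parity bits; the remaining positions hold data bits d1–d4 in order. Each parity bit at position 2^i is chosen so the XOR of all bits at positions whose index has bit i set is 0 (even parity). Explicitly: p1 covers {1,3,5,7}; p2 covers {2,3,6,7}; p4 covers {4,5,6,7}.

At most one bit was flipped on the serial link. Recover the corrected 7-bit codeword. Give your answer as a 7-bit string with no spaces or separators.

1011010

s1 (pos 1,3,5,7): 1⊕1⊕1⊕0 = 1
s2 (pos 2,3,6,7): 0⊕1⊕1⊕0 = 0
s4 (pos 4,5,6,7): 1⊕1⊕1⊕0 = 1
Syndrome s4…s1 = 101 → error at position 5.
Flip position 5: 1011110 → 1011010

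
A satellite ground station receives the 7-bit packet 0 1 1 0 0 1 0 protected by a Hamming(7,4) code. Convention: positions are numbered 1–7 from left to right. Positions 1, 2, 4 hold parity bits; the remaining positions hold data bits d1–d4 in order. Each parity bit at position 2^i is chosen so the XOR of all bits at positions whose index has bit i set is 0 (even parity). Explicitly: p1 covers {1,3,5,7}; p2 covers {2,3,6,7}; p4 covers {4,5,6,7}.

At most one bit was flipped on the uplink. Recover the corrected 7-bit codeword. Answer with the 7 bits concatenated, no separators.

0110011

s1 (pos 1,3,5,7): 0⊕1⊕0⊕0 = 1
s2 (pos 2,3,6,7): 1⊕1⊕1⊕0 = 1
s4 (pos 4,5,6,7): 0⊕0⊕1⊕0 = 1
Syndrome s4…s1 = 111 → error at position 7.
Flip position 7: 0110010 → 0110011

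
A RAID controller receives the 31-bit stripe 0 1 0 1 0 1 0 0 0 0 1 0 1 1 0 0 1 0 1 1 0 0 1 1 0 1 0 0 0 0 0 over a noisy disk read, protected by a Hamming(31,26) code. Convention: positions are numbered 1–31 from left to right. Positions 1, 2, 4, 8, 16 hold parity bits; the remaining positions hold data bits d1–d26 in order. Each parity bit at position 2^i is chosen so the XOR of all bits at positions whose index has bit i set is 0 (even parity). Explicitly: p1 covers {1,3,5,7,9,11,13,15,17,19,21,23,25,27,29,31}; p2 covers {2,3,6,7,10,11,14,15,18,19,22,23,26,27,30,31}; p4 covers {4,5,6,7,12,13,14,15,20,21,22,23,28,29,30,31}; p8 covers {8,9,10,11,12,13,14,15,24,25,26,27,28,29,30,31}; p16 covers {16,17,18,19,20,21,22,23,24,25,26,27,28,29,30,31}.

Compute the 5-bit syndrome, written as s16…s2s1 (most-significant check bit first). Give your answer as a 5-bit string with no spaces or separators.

s1 (pos 1,3,5,7,9,11,13,15,17,19,21,23,25,27,29,31): 0⊕0⊕0⊕0⊕0⊕1⊕1⊕0⊕1⊕1⊕0⊕1⊕0⊕0⊕0⊕0 = 1
s2 (pos 2,3,6,7,10,11,14,15,18,19,22,23,26,27,30,31): 1⊕0⊕1⊕0⊕0⊕1⊕1⊕0⊕0⊕1⊕0⊕1⊕1⊕0⊕0⊕0 = 1
s4 (pos 4,5,6,7,12,13,14,15,20,21,22,23,28,29,30,31): 1⊕0⊕1⊕0⊕0⊕1⊕1⊕0⊕1⊕0⊕0⊕1⊕0⊕0⊕0⊕0 = 0
s8 (pos 8,9,10,11,12,13,14,15,24,25,26,27,28,29,30,31): 0⊕0⊕0⊕1⊕0⊕1⊕1⊕0⊕1⊕0⊕1⊕0⊕0⊕0⊕0⊕0 = 1
s16 (pos 16,17,18,19,20,21,22,23,24,25,26,27,28,29,30,31): 0⊕1⊕0⊕1⊕1⊕0⊕0⊕1⊕1⊕0⊕1⊕0⊕0⊕0⊕0⊕0 = 0
Syndrome s16…s1 = 01011 → error at position 11.

01011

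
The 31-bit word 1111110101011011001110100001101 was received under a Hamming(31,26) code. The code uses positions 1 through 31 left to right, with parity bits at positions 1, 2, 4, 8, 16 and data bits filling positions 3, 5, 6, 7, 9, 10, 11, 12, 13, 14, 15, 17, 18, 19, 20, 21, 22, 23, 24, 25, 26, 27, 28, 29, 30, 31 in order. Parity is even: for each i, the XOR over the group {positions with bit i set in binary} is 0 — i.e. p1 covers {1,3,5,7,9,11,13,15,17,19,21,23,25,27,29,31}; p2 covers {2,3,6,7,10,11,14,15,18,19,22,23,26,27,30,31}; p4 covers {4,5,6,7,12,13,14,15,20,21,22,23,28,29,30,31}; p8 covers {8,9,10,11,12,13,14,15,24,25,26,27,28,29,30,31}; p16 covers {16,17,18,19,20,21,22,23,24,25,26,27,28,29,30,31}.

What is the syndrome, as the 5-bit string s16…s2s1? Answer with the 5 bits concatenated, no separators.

s1 (pos 1,3,5,7,9,11,13,15,17,19,21,23,25,27,29,31): 1⊕1⊕1⊕0⊕0⊕0⊕1⊕1⊕0⊕1⊕1⊕1⊕0⊕0⊕1⊕1 = 0
s2 (pos 2,3,6,7,10,11,14,15,18,19,22,23,26,27,30,31): 1⊕1⊕1⊕0⊕1⊕0⊕0⊕1⊕0⊕1⊕0⊕1⊕0⊕0⊕0⊕1 = 0
s4 (pos 4,5,6,7,12,13,14,15,20,21,22,23,28,29,30,31): 1⊕1⊕1⊕0⊕1⊕1⊕0⊕1⊕1⊕1⊕0⊕1⊕1⊕1⊕0⊕1 = 0
s8 (pos 8,9,10,11,12,13,14,15,24,25,26,27,28,29,30,31): 1⊕0⊕1⊕0⊕1⊕1⊕0⊕1⊕0⊕0⊕0⊕0⊕1⊕1⊕0⊕1 = 0
s16 (pos 16,17,18,19,20,21,22,23,24,25,26,27,28,29,30,31): 1⊕0⊕0⊕1⊕1⊕1⊕0⊕1⊕0⊕0⊕0⊕0⊕1⊕1⊕0⊕1 = 0
Syndrome s16…s1 = 00000 → no error.

00000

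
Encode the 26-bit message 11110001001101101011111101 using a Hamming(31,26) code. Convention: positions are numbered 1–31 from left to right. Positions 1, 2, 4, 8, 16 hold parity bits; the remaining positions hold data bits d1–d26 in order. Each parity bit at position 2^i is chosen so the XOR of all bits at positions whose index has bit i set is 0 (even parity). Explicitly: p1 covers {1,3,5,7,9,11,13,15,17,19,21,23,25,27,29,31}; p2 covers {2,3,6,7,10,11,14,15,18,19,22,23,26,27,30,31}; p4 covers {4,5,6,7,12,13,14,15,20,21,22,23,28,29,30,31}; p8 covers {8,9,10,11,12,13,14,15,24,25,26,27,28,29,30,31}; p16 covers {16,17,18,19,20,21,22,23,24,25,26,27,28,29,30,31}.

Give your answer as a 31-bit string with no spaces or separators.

0110111100010011101101011111101

Place data at non-parity positions: p1 p2 1 p4 1 1 1 p8 0 0 0 1 0 0 1 p16 1 0 1 1 0 1 0 1 1 1 1 1 1 0 1
p1 (pos 1,3,5,7,9,11,13,15,17,19,21,23,25,27,29,31): XOR of data positions = 1⊕1⊕1⊕0⊕0⊕0⊕1⊕1⊕1⊕0⊕0⊕1⊕1⊕1⊕1 = 0
p2 (pos 2,3,6,7,10,11,14,15,18,19,22,23,26,27,30,31): XOR of data positions = 1⊕1⊕1⊕0⊕0⊕0⊕1⊕0⊕1⊕1⊕0⊕1⊕1⊕0⊕1 = 1
p4 (pos 4,5,6,7,12,13,14,15,20,21,22,23,28,29,30,31): XOR of data positions = 1⊕1⊕1⊕1⊕0⊕0⊕1⊕1⊕0⊕1⊕0⊕1⊕1⊕0⊕1 = 0
p8 (pos 8,9,10,11,12,13,14,15,24,25,26,27,28,29,30,31): XOR of data positions = 0⊕0⊕0⊕1⊕0⊕0⊕1⊕1⊕1⊕1⊕1⊕1⊕1⊕0⊕1 = 1
p16 (pos 16,17,18,19,20,21,22,23,24,25,26,27,28,29,30,31): XOR of data positions = 1⊕0⊕1⊕1⊕0⊕1⊕0⊕1⊕1⊕1⊕1⊕1⊕1⊕0⊕1 = 1
Codeword: 0110111100010011101101011111101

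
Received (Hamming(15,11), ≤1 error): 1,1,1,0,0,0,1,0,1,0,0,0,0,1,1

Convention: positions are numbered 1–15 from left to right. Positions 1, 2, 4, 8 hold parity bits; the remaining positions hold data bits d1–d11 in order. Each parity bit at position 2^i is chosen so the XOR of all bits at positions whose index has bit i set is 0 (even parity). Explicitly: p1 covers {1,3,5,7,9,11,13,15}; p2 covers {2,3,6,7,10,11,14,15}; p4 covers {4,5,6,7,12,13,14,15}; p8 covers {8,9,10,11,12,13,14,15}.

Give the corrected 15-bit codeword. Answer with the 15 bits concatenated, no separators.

111000101000010

s1 (pos 1,3,5,7,9,11,13,15): 1⊕1⊕0⊕1⊕1⊕0⊕0⊕1 = 1
s2 (pos 2,3,6,7,10,11,14,15): 1⊕1⊕0⊕1⊕0⊕0⊕1⊕1 = 1
s4 (pos 4,5,6,7,12,13,14,15): 0⊕0⊕0⊕1⊕0⊕0⊕1⊕1 = 1
s8 (pos 8,9,10,11,12,13,14,15): 0⊕1⊕0⊕0⊕0⊕0⊕1⊕1 = 1
Syndrome s8…s1 = 1111 → error at position 15.
Flip position 15: 111000101000011 → 111000101000010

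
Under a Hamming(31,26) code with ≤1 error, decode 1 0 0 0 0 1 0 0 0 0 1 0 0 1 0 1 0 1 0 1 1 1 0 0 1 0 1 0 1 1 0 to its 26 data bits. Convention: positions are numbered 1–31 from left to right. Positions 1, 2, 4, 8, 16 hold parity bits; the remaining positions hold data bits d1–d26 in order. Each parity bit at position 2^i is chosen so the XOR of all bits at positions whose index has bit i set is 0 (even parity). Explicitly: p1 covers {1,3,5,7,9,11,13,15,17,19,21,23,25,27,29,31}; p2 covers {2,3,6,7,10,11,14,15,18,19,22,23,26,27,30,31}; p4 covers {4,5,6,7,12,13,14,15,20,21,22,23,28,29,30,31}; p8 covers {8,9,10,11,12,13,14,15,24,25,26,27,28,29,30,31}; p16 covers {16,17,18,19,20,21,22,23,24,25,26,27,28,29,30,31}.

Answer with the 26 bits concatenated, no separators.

s1 (pos 1,3,5,7,9,11,13,15,17,19,21,23,25,27,29,31): 1⊕0⊕0⊕0⊕0⊕1⊕0⊕0⊕0⊕0⊕1⊕0⊕1⊕1⊕1⊕0 = 0
s2 (pos 2,3,6,7,10,11,14,15,18,19,22,23,26,27,30,31): 0⊕0⊕1⊕0⊕0⊕1⊕1⊕0⊕1⊕0⊕1⊕0⊕0⊕1⊕1⊕0 = 1
s4 (pos 4,5,6,7,12,13,14,15,20,21,22,23,28,29,30,31): 0⊕0⊕1⊕0⊕0⊕0⊕1⊕0⊕1⊕1⊕1⊕0⊕0⊕1⊕1⊕0 = 1
s8 (pos 8,9,10,11,12,13,14,15,24,25,26,27,28,29,30,31): 0⊕0⊕0⊕1⊕0⊕0⊕1⊕0⊕0⊕1⊕0⊕1⊕0⊕1⊕1⊕0 = 0
s16 (pos 16,17,18,19,20,21,22,23,24,25,26,27,28,29,30,31): 1⊕0⊕1⊕0⊕1⊕1⊕1⊕0⊕0⊕1⊕0⊕1⊕0⊕1⊕1⊕0 = 1
Syndrome s16…s1 = 10110 → error at position 22.
Flip position 22: 1000010000100101010111001010110 → 1000010000100101010110001010110
Read data bits from positions 3,5,6,7,9,10,11,12,13,14,15,17,18,19,20,21,22,23,24,25,26,27,28,29,30,31: 00100010010010110001010110

00100010010010110001010110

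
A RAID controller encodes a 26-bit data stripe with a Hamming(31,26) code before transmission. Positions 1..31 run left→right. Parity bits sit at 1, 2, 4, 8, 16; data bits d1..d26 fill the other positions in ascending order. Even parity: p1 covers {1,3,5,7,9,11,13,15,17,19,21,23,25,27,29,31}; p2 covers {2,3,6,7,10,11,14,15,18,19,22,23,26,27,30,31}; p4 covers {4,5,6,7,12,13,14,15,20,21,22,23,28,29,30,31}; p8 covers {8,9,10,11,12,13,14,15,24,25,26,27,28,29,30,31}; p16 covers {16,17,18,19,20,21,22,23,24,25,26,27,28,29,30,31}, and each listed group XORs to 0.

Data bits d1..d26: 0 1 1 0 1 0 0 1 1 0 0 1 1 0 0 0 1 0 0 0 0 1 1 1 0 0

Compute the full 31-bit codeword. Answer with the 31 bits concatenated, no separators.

0001110010011000110001000011100

Place data at non-parity positions: p1 p2 0 p4 1 1 0 p8 1 0 0 1 1 0 0 p16 1 1 0 0 0 1 0 0 0 0 1 1 1 0 0
p1 (pos 1,3,5,7,9,11,13,15,17,19,21,23,25,27,29,31): XOR of data positions = 0⊕1⊕0⊕1⊕0⊕1⊕0⊕1⊕0⊕0⊕0⊕0⊕1⊕1⊕0 = 0
p2 (pos 2,3,6,7,10,11,14,15,18,19,22,23,26,27,30,31): XOR of data positions = 0⊕1⊕0⊕0⊕0⊕0⊕0⊕1⊕0⊕1⊕0⊕0⊕1⊕0⊕0 = 0
p4 (pos 4,5,6,7,12,13,14,15,20,21,22,23,28,29,30,31): XOR of data positions = 1⊕1⊕0⊕1⊕1⊕0⊕0⊕0⊕0⊕1⊕0⊕1⊕1⊕0⊕0 = 1
p8 (pos 8,9,10,11,12,13,14,15,24,25,26,27,28,29,30,31): XOR of data positions = 1⊕0⊕0⊕1⊕1⊕0⊕0⊕0⊕0⊕0⊕1⊕1⊕1⊕0⊕0 = 0
p16 (pos 16,17,18,19,20,21,22,23,24,25,26,27,28,29,30,31): XOR of data positions = 1⊕1⊕0⊕0⊕0⊕1⊕0⊕0⊕0⊕0⊕1⊕1⊕1⊕0⊕0 = 0
Codeword: 0001110010011000110001000011100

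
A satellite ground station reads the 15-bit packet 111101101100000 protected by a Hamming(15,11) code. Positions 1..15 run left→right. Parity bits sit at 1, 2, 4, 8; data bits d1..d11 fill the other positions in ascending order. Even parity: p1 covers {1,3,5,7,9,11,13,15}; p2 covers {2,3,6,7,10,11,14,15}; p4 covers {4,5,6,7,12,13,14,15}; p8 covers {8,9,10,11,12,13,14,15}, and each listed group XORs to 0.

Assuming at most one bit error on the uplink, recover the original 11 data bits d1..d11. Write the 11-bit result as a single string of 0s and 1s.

s1 (pos 1,3,5,7,9,11,13,15): 1⊕1⊕0⊕1⊕1⊕0⊕0⊕0 = 0
s2 (pos 2,3,6,7,10,11,14,15): 1⊕1⊕1⊕1⊕1⊕0⊕0⊕0 = 1
s4 (pos 4,5,6,7,12,13,14,15): 1⊕0⊕1⊕1⊕0⊕0⊕0⊕0 = 1
s8 (pos 8,9,10,11,12,13,14,15): 0⊕1⊕1⊕0⊕0⊕0⊕0⊕0 = 0
Syndrome s8…s1 = 0110 → error at position 6.
Flip position 6: 111101101100000 → 111100101100000
Read data bits from positions 3,5,6,7,9,10,11,12,13,14,15: 10011100000

10011100000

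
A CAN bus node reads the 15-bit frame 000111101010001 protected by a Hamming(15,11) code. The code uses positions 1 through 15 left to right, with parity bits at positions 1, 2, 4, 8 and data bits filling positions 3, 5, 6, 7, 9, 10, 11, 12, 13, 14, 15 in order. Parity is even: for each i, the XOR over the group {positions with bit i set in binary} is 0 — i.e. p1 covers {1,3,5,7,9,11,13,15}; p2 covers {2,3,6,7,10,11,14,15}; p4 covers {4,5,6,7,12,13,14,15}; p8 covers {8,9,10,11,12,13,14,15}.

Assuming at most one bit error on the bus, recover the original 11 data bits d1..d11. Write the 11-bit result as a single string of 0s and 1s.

01111010101

s1 (pos 1,3,5,7,9,11,13,15): 0⊕0⊕1⊕1⊕1⊕1⊕0⊕1 = 1
s2 (pos 2,3,6,7,10,11,14,15): 0⊕0⊕1⊕1⊕0⊕1⊕0⊕1 = 0
s4 (pos 4,5,6,7,12,13,14,15): 1⊕1⊕1⊕1⊕0⊕0⊕0⊕1 = 1
s8 (pos 8,9,10,11,12,13,14,15): 0⊕1⊕0⊕1⊕0⊕0⊕0⊕1 = 1
Syndrome s8…s1 = 1101 → error at position 13.
Flip position 13: 000111101010001 → 000111101010101
Read data bits from positions 3,5,6,7,9,10,11,12,13,14,15: 01111010101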